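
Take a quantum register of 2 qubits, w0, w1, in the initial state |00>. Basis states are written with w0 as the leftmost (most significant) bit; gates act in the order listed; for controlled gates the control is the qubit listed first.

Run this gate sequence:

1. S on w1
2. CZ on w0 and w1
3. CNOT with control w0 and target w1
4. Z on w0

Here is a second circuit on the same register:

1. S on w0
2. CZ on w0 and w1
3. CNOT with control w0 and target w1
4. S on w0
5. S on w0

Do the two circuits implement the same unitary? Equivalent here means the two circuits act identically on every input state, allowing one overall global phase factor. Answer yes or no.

No: there is an input state on which the two circuits produce genuinely different outputs (not merely differing by a phase).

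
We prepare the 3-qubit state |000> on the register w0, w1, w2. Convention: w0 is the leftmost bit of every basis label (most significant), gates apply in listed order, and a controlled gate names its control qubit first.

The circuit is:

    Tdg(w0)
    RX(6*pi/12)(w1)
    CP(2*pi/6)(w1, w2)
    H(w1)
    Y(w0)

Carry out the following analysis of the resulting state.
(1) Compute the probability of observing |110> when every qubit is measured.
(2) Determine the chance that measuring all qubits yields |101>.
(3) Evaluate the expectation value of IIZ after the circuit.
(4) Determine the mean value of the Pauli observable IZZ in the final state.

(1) A full measurement returns |110> with probability 1/2.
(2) A full measurement returns |101> with probability 0.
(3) The observable IIZ averages to 1.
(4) In the final state, IZZ has expectation 0.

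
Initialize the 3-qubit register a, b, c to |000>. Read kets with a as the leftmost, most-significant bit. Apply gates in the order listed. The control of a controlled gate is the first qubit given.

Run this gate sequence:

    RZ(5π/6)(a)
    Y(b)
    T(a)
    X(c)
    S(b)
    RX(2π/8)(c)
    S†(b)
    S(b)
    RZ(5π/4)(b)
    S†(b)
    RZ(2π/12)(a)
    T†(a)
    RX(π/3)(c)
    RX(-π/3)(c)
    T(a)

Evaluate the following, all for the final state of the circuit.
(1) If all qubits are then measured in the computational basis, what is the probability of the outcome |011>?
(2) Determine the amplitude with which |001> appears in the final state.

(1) The probability of measuring |011> is sqrt(2)/4 + 1/2. Key observation: gates 12-15 undo each other exactly, leaving only the rest of the circuit to track.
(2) The amplitude on |001> is 0.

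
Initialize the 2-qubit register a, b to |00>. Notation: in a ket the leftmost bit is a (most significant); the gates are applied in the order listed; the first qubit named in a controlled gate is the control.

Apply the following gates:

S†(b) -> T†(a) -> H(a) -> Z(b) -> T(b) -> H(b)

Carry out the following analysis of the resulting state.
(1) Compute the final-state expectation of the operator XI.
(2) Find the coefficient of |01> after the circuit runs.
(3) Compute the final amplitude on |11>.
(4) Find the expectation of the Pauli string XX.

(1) The observable XI averages to 1.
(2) The final state's coefficient on |01> equals 1/2.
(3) The final state's coefficient on |11> equals 1/2.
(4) The observable XX averages to 1.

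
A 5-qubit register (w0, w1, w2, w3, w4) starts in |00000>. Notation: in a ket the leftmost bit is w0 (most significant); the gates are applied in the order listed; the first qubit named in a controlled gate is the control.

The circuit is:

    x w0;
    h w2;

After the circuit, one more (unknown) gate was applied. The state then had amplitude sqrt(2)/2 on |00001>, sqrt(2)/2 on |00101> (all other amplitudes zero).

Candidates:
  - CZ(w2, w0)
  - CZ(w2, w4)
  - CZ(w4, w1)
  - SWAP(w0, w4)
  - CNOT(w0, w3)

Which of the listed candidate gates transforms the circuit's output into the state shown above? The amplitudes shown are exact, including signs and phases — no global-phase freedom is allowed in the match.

It was SWAP(w0, w4) that produced the state shown.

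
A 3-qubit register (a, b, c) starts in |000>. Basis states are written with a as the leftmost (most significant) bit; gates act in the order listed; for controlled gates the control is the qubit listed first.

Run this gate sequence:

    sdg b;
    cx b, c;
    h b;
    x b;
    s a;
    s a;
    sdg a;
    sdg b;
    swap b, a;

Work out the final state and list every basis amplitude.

After the circuit, the state carries amplitude sqrt(2)/2 on |000>, -sqrt(2)*I/2 on |100>, and 0 on every other basis state. Key observation: the block from step 6 through step 7 cancels to the identity and can be dropped.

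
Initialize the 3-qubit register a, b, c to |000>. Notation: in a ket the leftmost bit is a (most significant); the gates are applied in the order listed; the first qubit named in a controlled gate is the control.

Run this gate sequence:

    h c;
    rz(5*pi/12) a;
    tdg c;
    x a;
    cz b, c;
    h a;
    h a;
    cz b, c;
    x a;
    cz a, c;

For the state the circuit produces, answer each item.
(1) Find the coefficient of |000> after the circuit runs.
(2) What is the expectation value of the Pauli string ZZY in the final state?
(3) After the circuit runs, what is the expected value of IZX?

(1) |000> carries amplitude -sqrt(2)*exp(19*I*pi/24)/2 in the final state. Key observation: the block from step 4 through step 9 cancels to the identity and can be dropped.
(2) In the final state, ZZY has expectation -sqrt(2)/2.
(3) The observable IZX averages to sqrt(2)/2.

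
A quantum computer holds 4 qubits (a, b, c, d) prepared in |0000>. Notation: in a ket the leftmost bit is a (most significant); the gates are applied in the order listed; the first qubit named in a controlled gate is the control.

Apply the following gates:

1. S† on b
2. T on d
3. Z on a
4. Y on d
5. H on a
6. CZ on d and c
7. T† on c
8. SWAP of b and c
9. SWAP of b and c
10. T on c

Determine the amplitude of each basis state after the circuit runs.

The final amplitudes are sqrt(2)*I/2 on |0001>, sqrt(2)*I/2 on |1001>, and 0 on every other basis state. Key observation: the block from step 7 through step 10 cancels to the identity and can be dropped.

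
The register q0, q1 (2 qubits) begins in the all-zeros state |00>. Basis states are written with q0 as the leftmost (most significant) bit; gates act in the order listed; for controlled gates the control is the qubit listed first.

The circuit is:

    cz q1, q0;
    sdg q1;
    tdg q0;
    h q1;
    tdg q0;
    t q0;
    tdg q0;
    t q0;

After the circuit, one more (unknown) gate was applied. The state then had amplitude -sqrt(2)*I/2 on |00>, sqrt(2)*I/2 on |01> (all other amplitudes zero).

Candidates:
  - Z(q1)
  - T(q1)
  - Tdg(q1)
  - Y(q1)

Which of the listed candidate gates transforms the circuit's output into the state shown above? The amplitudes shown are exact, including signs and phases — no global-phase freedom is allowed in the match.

The unique candidate consistent with the amplitudes is Y(q1). Key observation: steps 5-8 multiply out to the identity, so the circuit reduces to the remaining gates.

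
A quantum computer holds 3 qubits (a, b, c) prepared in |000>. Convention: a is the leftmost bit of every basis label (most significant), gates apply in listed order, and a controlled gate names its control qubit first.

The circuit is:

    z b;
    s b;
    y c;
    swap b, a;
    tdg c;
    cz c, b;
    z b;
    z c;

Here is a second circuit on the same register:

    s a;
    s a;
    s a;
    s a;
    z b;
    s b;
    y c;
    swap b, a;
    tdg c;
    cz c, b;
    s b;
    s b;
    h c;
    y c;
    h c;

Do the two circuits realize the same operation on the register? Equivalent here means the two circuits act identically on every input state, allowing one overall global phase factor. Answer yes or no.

No — the two circuits implement different unitaries, even allowing a global phase.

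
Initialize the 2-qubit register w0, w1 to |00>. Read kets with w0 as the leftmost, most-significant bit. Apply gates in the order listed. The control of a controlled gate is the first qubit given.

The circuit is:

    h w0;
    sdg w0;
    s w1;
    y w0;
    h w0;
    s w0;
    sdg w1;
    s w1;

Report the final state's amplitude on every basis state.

After the circuit, the state carries amplitude -1/2 + I/2 on |00>, 0 on |01>, 1/2 - I/2 on |10>, 0 on |11>.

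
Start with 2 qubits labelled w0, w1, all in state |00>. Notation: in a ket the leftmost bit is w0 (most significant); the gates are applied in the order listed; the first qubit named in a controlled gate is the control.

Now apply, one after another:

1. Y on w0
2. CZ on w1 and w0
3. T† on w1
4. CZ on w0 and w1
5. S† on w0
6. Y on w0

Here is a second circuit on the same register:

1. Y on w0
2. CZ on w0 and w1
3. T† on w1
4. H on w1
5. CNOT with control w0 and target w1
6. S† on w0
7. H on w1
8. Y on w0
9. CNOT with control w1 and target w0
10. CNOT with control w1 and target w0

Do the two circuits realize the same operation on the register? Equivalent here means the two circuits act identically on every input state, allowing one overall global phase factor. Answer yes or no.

Yes, they are equivalent — the unitaries differ by at most a global phase.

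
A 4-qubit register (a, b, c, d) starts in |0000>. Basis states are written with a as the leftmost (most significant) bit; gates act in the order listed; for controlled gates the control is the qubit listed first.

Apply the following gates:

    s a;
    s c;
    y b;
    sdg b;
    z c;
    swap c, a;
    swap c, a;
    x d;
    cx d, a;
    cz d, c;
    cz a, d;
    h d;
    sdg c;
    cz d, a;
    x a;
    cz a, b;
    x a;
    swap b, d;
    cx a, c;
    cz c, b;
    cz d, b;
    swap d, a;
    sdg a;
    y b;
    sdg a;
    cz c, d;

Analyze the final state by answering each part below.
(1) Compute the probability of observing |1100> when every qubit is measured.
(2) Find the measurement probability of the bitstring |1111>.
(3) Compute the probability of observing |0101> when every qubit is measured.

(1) A full measurement returns |1100> with probability 0. Key observation: steps 6-7 multiply out to the identity, so the circuit reduces to the remaining gates.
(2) A full measurement returns |1111> with probability 1/2.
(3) A full measurement returns |0101> with probability 0.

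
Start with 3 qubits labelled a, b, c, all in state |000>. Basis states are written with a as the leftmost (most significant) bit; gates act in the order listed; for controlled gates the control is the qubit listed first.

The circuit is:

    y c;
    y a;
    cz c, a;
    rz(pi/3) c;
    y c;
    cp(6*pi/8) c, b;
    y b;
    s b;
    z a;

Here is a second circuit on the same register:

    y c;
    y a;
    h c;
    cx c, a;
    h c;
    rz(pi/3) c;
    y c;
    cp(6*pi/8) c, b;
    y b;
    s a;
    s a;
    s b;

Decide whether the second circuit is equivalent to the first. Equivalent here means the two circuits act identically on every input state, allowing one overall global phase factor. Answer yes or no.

No, they are not equivalent — no single phase factor reconciles the two unitaries.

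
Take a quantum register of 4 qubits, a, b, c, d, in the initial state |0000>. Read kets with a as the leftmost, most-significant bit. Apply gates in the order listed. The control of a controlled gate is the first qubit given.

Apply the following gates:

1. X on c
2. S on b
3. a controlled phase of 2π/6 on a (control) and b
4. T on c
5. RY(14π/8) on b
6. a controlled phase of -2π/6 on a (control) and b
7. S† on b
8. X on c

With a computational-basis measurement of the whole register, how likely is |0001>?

The probability of measuring |0001> is 0.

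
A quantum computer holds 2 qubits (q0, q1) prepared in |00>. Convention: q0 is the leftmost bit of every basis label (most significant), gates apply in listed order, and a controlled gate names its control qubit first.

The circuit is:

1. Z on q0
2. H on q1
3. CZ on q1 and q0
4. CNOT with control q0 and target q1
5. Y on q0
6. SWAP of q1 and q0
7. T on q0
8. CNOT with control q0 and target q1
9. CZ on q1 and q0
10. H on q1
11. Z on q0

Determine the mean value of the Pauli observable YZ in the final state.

The observable YZ averages to -sqrt(2)/2.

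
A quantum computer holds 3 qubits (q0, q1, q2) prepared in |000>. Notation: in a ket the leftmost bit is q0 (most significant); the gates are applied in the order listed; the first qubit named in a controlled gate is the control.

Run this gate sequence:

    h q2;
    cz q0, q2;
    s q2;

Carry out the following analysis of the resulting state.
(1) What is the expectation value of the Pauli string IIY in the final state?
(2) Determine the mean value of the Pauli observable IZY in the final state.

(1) The expectation value of IIY is 1.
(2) In the final state, IZY has expectation 1.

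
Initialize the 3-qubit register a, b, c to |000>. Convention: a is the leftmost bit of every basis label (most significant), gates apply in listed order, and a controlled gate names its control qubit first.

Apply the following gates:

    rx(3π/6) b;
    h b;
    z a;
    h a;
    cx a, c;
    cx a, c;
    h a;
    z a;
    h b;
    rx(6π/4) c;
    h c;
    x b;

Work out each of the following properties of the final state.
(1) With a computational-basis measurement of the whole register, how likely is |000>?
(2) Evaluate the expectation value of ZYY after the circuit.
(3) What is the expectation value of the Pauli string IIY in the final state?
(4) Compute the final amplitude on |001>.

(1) Outcome |000> occurs with probability 1/4. Key observation: the block from step 2 through step 9 cancels to the identity and can be dropped.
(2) The expectation value of ZYY is -1.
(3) The expectation value of IIY is -1.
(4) The final state's coefficient on |001> equals sqrt(2)*(1 + I)/4.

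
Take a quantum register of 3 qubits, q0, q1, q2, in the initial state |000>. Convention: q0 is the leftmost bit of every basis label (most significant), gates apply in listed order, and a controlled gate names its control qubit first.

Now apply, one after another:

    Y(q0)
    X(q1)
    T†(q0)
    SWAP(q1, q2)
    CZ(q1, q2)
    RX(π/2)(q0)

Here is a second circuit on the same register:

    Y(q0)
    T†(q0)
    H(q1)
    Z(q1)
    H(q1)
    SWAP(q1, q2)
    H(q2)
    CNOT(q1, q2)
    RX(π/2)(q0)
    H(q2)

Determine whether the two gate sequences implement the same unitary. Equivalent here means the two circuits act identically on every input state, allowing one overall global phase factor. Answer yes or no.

Yes, they are equivalent — the unitaries differ by at most a global phase.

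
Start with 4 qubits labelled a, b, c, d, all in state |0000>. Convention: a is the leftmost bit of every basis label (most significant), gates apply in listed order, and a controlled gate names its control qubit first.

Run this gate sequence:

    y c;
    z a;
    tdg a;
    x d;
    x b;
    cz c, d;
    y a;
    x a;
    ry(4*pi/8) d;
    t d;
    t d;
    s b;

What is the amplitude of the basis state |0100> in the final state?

|0100> carries amplitude 0 in the final state.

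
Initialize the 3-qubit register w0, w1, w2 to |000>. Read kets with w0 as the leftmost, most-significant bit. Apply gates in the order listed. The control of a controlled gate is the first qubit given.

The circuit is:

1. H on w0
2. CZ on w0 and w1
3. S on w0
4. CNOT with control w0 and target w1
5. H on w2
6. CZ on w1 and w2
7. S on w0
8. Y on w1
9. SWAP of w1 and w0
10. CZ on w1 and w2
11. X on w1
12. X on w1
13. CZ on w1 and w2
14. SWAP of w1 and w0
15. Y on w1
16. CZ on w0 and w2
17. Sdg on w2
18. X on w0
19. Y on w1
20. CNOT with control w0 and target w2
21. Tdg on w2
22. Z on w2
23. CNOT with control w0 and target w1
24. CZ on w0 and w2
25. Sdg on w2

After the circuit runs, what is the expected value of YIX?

The observable YIX averages to -sqrt(2)/2. Key observation: steps 8-15 multiply out to the identity, so the circuit reduces to the remaining gates.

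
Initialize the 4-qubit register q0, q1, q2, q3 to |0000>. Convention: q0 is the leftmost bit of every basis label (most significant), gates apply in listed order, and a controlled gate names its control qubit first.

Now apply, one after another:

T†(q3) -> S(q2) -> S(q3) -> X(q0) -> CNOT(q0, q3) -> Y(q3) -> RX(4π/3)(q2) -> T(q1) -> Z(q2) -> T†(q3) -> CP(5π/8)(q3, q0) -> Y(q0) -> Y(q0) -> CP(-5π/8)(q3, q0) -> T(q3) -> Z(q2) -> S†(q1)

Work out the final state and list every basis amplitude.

The resulting statevector has amplitude I/2 on |1000>, -sqrt(3)/2 on |1010>, and 0 on every other basis state. Key observation: steps 10-15 multiply out to the identity, so the circuit reduces to the remaining gates.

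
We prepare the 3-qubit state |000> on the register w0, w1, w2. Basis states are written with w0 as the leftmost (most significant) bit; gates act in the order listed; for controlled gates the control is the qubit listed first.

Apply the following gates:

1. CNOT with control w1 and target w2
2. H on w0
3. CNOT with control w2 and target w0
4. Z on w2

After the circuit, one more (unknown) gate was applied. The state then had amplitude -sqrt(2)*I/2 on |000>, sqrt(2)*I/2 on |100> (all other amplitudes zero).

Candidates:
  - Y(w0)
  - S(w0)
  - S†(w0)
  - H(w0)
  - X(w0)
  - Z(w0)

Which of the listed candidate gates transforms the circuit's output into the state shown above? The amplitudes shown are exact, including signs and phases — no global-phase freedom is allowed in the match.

The unique candidate consistent with the amplitudes is Y(w0).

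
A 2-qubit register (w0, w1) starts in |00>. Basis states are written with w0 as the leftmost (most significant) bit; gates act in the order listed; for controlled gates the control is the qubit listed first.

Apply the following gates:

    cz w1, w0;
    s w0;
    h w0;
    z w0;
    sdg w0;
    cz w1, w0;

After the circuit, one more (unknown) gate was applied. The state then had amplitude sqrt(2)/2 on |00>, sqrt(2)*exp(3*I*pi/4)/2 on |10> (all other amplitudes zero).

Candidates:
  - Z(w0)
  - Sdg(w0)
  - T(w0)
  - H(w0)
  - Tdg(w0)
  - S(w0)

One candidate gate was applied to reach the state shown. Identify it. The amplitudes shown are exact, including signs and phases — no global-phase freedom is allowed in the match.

It was T(w0) that produced the state shown.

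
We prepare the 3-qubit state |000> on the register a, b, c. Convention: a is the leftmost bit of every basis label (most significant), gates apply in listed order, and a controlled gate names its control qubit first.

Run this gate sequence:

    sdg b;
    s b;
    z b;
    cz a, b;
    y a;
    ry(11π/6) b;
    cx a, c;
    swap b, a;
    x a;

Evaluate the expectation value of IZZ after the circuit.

The observable IZZ averages to 1.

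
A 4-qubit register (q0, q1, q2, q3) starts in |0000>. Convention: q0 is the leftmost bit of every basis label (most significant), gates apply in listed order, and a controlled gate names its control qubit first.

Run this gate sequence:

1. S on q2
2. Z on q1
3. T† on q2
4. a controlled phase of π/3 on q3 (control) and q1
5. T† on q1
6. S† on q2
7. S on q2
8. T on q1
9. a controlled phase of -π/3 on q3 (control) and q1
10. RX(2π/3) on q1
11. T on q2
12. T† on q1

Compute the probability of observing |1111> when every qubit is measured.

A full measurement returns |1111> with probability 0. Key observation: the block from step 4 through step 9 cancels to the identity and can be dropped.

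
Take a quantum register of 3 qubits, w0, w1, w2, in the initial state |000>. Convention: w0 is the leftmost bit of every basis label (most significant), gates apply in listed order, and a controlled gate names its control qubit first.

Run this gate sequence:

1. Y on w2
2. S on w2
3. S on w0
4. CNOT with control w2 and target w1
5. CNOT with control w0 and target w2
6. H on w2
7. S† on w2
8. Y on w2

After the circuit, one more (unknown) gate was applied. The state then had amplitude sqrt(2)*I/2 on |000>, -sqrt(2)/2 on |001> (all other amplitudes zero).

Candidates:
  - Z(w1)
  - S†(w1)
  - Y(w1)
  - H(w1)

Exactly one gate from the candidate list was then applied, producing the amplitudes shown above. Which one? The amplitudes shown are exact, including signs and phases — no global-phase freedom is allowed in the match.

It was Y(w1) that produced the state shown.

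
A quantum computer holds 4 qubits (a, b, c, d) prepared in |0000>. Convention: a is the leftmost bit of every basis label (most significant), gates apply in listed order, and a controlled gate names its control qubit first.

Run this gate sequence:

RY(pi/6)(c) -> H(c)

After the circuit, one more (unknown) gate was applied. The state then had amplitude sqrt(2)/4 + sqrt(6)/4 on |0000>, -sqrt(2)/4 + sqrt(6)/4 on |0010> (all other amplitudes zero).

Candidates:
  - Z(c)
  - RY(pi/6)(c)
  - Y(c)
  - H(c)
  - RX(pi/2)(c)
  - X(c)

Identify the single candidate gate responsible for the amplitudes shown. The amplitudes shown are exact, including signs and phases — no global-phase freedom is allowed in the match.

The unique candidate consistent with the amplitudes is H(c).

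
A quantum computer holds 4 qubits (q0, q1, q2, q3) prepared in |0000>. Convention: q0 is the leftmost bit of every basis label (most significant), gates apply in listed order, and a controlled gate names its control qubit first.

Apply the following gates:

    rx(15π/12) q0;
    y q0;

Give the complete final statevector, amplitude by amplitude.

The final amplitudes are -sqrt(sqrt(2) + 2)/2 on |0000>, -I*sqrt(2 - sqrt(2))/2 on |1000>, and 0 on every other basis state.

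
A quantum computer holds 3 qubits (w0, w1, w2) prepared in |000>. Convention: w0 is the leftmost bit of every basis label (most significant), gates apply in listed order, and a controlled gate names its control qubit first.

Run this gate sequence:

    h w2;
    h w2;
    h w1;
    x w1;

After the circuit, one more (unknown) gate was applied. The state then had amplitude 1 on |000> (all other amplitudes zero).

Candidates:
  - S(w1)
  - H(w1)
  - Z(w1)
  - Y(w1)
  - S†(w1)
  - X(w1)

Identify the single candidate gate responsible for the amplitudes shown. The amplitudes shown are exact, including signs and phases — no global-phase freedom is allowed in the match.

The unique candidate consistent with the amplitudes is H(w1). Key observation: gates 1-2 undo each other exactly, leaving only the rest of the circuit to track.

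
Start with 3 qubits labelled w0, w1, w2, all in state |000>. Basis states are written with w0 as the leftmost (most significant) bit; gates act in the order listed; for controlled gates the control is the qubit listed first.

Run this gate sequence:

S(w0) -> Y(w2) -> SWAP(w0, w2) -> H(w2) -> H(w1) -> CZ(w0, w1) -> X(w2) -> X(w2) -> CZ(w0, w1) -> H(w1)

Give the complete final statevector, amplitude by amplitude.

The final amplitudes are sqrt(2)*I/2 on |100>, sqrt(2)*I/2 on |101>, and 0 on every other basis state. Key observation: steps 5-10 multiply out to the identity, so the circuit reduces to the remaining gates.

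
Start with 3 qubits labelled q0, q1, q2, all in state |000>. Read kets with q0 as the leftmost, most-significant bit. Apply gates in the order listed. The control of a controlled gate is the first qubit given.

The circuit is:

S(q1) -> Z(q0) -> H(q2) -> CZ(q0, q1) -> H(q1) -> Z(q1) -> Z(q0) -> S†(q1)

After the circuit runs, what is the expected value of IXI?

In the final state, IXI has expectation 0.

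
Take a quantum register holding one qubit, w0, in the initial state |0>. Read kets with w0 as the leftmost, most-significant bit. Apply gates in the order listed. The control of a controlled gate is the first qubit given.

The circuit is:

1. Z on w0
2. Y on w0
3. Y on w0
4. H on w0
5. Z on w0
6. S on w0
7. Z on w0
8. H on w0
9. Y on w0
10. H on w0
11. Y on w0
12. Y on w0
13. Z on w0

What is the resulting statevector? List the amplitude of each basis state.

The resulting statevector has amplitude -sqrt(2)/2 on |0>, sqrt(2)*I/2 on |1>.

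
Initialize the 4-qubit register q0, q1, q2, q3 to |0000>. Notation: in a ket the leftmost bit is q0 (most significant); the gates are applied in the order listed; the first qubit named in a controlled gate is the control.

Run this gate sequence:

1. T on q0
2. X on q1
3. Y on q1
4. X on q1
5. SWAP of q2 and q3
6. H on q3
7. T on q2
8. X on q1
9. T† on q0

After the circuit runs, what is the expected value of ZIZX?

The observable ZIZX averages to 1.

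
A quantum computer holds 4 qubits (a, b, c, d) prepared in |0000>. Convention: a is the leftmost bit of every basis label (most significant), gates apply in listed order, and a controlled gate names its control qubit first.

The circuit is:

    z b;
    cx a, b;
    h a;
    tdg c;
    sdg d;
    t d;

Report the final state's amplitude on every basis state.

The resulting statevector has amplitude sqrt(2)/2 on |0000>, sqrt(2)/2 on |1000>, and 0 on every other basis state.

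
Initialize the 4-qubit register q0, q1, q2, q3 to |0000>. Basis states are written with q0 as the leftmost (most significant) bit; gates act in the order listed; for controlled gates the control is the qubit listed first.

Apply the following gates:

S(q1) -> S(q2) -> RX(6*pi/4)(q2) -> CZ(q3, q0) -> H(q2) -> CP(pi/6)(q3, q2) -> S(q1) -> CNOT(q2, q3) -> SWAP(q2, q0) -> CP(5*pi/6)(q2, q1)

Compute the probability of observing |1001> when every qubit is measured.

Outcome |1001> occurs with probability 1/2.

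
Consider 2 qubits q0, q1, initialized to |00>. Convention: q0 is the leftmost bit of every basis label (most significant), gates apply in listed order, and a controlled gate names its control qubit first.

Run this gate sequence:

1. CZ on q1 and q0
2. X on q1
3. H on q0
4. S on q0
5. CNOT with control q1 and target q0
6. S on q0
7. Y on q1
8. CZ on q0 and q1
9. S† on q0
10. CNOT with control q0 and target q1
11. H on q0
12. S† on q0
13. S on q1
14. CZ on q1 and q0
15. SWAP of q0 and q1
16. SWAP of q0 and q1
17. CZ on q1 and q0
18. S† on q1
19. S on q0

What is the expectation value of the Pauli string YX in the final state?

In the final state, YX has expectation 1. Key observation: steps 12-19 multiply out to the identity, so the circuit reduces to the remaining gates.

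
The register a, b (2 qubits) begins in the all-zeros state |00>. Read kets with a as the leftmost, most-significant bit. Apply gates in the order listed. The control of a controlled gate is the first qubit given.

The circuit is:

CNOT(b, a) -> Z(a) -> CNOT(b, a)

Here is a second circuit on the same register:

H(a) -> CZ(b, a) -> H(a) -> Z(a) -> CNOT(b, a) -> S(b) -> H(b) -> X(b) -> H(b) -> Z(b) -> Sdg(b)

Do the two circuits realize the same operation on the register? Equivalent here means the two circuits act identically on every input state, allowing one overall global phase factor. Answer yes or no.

Yes: on every input state the two circuits agree up to one overall phase factor.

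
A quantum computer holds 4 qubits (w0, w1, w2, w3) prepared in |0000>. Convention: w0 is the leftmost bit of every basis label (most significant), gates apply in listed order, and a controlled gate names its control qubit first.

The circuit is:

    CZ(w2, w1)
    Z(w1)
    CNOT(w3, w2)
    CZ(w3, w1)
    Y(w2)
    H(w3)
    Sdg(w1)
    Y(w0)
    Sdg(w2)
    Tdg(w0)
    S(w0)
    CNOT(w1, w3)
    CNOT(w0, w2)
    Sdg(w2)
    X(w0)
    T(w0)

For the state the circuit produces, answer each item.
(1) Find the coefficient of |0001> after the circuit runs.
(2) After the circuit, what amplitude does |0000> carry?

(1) |0001> carries amplitude sqrt(2)*exp(3*I*pi/4)/2 in the final state.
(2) The amplitude on |0000> is sqrt(2)*exp(3*I*pi/4)/2.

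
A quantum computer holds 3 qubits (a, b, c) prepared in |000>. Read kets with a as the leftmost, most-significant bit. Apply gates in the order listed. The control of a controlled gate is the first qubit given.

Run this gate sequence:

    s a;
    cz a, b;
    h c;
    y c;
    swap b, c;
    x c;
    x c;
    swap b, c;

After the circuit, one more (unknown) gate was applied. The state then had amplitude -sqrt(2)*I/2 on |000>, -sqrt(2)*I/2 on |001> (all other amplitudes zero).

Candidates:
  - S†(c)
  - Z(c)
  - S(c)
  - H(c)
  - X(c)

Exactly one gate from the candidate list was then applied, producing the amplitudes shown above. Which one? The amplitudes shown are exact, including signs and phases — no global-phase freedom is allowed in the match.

It was Z(c) that produced the state shown. Key observation: the block from step 5 through step 8 cancels to the identity and can be dropped.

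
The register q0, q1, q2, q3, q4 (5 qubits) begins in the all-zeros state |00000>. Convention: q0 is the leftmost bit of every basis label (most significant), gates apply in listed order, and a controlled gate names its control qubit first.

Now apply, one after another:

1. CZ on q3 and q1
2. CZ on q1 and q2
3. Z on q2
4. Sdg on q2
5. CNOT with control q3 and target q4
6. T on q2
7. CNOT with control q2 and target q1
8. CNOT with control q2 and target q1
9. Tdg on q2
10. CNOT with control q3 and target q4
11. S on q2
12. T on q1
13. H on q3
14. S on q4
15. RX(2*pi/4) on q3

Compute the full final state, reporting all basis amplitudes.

The resulting statevector has amplitude 1/2 - I/2 on |00000>, 1/2 - I/2 on |00010>, and 0 on every other basis state.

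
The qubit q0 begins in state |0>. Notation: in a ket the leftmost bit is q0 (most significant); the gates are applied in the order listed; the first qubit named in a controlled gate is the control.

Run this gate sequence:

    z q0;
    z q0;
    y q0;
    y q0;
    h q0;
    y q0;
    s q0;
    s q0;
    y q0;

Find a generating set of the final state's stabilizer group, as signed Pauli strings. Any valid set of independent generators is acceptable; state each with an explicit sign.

The final state is stabilized by the group generated by -X; other independent generating sets are equally valid.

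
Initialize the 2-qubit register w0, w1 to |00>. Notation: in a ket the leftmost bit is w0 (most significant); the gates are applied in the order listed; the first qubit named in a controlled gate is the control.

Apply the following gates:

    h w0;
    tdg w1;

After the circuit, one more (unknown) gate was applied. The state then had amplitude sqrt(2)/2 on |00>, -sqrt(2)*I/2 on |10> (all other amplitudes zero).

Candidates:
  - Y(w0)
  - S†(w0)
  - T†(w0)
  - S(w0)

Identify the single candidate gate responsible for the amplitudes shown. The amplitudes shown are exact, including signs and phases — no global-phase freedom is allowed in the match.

It was S†(w0) that produced the state shown.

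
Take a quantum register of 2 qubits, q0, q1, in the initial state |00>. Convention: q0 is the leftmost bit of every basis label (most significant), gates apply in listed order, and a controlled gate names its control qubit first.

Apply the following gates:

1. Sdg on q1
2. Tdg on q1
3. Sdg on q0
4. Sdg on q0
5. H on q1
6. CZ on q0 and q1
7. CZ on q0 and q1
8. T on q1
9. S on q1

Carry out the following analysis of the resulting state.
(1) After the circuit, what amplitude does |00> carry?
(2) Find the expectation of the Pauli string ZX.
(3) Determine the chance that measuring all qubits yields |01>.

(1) |00> carries amplitude sqrt(2)/2 in the final state.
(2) The observable ZX averages to -sqrt(2)/2.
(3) The probability of measuring |01> is 1/2.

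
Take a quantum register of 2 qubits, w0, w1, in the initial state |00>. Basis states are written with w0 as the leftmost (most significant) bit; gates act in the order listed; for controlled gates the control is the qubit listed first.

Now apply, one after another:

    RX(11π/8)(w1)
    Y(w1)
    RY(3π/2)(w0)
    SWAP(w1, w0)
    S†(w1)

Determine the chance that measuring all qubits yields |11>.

Outcome |11> occurs with probability 1/4 - sqrt(2 - sqrt(2))/8.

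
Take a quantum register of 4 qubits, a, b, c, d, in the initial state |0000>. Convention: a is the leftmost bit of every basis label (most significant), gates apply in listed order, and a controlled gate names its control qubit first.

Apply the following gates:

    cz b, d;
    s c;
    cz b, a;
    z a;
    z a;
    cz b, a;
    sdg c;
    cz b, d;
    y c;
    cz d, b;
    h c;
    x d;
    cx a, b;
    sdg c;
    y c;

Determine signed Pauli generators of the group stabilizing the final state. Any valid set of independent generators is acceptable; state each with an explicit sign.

One valid set of independent stabilizer generators is +IIYI, +ZIII, +IZII, -IIIZ (any independent generating set of the same group is equally correct).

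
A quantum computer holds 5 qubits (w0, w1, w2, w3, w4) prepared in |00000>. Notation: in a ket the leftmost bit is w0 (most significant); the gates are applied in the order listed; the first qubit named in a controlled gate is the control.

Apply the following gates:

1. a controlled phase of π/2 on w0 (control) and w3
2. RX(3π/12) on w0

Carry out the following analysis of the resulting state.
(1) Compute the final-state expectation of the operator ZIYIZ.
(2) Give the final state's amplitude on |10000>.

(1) In the final state, ZIYIZ has expectation 0.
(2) The amplitude on |10000> is -I*sqrt(2 - sqrt(2))/2.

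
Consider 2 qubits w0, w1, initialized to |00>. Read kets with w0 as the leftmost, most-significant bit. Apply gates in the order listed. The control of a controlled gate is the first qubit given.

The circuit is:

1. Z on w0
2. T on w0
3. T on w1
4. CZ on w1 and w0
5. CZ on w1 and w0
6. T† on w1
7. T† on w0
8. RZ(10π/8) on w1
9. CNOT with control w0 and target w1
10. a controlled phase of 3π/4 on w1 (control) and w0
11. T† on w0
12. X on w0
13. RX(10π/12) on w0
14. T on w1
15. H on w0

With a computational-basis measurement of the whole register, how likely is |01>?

A full measurement returns |01> with probability 0.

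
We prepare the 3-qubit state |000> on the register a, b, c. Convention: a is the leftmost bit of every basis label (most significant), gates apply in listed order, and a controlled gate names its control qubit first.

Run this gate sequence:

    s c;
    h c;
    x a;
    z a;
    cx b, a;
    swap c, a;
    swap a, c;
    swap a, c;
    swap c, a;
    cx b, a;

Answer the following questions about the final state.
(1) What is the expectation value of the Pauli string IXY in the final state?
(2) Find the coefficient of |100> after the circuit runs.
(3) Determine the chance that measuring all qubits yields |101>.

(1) In the final state, IXY has expectation 0. Key observation: the block from step 5 through step 10 cancels to the identity and can be dropped.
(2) |100> carries amplitude -sqrt(2)/2 in the final state.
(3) Outcome |101> occurs with probability 1/2.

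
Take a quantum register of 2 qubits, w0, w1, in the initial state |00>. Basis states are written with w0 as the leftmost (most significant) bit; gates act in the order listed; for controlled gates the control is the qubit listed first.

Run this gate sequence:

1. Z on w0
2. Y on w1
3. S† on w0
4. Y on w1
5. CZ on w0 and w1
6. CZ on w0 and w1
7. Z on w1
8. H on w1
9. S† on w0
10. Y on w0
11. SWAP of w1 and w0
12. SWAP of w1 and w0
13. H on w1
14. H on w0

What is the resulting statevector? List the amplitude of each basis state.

After the circuit, the state carries amplitude sqrt(2)*I/2 on |00>, 0 on |01>, -sqrt(2)*I/2 on |10>, 0 on |11>.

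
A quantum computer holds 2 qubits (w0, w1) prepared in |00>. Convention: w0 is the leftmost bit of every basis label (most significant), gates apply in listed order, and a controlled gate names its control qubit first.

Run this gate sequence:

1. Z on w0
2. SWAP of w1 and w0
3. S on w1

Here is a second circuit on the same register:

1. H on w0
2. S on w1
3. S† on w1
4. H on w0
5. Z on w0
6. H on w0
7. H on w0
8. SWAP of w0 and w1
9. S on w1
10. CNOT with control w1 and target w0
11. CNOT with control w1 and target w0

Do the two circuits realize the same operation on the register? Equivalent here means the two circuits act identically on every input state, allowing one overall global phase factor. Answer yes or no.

Yes: on every input state the two circuits agree up to one overall phase factor.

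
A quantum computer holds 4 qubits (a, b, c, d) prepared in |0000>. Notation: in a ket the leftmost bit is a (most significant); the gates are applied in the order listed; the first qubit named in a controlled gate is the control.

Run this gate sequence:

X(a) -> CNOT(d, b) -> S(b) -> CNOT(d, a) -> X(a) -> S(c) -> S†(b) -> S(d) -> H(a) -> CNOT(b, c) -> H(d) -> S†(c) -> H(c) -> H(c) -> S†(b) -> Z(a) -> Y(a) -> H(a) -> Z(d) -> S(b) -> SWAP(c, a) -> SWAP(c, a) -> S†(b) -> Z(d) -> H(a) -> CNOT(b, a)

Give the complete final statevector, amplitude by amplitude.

The final amplitudes are I/2 on |0000>, I/2 on |0001>, I/2 on |1000>, I/2 on |1001>, and 0 on every other basis state. Key observation: steps 18-25 multiply out to the identity, so the circuit reduces to the remaining gates.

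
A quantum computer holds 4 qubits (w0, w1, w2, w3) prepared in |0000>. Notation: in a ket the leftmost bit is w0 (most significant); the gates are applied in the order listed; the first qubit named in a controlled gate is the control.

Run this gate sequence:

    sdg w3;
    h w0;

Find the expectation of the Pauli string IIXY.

In the final state, IIXY has expectation 0.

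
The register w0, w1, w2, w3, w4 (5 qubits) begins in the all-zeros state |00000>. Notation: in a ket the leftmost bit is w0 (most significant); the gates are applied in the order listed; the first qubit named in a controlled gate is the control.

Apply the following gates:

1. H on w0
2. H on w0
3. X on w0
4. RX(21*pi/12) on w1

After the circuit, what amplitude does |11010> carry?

The final state's coefficient on |11010> equals 0. Key observation: the block from step 1 through step 2 cancels to the identity and can be dropped.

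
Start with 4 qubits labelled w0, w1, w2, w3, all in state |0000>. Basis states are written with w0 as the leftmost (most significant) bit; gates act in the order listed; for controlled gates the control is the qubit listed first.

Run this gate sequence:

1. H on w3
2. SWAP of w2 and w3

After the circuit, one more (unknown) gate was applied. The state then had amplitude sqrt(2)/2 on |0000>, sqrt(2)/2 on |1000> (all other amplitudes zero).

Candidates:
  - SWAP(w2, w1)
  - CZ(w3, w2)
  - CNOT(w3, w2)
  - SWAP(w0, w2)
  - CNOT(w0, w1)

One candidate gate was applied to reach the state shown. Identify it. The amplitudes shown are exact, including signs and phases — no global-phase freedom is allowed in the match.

The applied gate was SWAP(w0, w2).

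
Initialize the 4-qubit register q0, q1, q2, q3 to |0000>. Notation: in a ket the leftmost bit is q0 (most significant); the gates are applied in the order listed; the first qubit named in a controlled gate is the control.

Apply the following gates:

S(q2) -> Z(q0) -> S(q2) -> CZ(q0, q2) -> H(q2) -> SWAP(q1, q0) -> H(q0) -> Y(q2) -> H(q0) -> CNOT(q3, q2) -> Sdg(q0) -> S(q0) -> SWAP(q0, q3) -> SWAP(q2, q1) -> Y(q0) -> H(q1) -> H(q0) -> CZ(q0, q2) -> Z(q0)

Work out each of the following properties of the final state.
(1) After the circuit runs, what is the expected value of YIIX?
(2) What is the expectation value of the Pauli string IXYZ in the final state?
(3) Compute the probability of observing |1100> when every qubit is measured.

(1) The expectation value of YIIX is 0.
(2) The observable IXYZ averages to 0.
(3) Outcome |1100> occurs with probability 1/2.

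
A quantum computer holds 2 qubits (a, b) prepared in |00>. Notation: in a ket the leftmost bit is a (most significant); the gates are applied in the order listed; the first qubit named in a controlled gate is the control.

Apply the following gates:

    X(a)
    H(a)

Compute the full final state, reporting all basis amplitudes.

After the circuit, the state carries amplitude sqrt(2)/2 on |00>, 0 on |01>, -sqrt(2)/2 on |10>, 0 on |11>.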